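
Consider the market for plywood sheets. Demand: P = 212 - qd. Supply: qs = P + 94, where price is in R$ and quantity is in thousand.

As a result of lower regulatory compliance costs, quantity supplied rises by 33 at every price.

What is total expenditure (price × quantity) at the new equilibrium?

7203.75

Before the shock: 212 - P = P + 94 ⇒ 118 = 2P ⇒ P = 59, q = 153.
The shock moves the curves to qd = 212 - P and qs = P + 127.
Equate the new curves: 212 - P = P + 127, giving 85 = 2P, P = 42.5, q = 169.5.
New expenditure = 42.5 × 169.5 = 7203.75.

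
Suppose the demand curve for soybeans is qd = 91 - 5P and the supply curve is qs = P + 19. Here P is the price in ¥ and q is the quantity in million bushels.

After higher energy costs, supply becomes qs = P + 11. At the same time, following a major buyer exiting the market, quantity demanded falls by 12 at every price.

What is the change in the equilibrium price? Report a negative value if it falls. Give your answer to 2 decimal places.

-0.67

Initially, 91 - 5P = P + 19, so 72 = 6P and P = 12, q = 31.
The new curves are qd = 79 - 5P (demand) and qs = P + 11 (supply).
Equate the new curves: 79 - 5P = P + 11, giving 68 = 6P, P = 34/3 ≈ 11.3333, q = 67/3 ≈ 22.3333.
ΔP = 11.3333 − 12 = -0.67.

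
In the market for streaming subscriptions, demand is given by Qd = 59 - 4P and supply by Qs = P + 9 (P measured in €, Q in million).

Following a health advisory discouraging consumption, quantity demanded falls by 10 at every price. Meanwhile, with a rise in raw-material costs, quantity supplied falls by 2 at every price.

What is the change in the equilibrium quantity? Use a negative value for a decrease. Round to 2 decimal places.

Solve the original market: 59 - 4P = P + 9, hence P = 10 and Q = 19.
With the change applied: demand Qd = 49 - 4P, supply Qs = P + 7.
New equilibrium: 49 - 4P = P + 7 ⇒ 42 = 5P ⇒ P = 8.4, Q = 15.4.
ΔQ = 15.4 − 19 = -3.60.

-3.60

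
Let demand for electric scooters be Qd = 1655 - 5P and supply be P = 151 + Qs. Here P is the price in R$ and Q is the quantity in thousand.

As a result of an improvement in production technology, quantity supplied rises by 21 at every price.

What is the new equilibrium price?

297.5

Solve the original market: 1655 - 5P = P - 151, hence P = 301 and Q = 150.
The new curves are Qd = 1655 - 5P (demand) and Qs = P - 130 (supply).
Setting them equal: 1655 - 5P = P - 130 → 1785 = 6P, so P = 297.5 and Q = 167.5.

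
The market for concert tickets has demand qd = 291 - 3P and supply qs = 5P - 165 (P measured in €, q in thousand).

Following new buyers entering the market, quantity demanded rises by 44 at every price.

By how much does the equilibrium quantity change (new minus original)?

Before the shock: 291 - 3P = 5P - 165 ⇒ 456 = 8P ⇒ P = 57, q = 120.
After the shift, demand is qd = 335 - 3P and supply is qs = 5P - 165.
Clearing the new market: 335 - 3P = 5P - 165, so P = 62.5 and q = 147.5.
Δq = 147.5 − 120 = +27.5.

+27.5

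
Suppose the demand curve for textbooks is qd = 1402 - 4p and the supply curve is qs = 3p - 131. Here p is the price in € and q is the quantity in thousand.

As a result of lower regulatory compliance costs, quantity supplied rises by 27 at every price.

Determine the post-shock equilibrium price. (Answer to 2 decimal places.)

Initially, 1402 - 4p = 3p - 131, so 1533 = 7p and p = 219, q = 526.
The new curves are qd = 1402 - 4p (demand) and qs = 3p - 104 (supply).
Clearing the new market: 1402 - 4p = 3p - 104, so p = 1506/7 ≈ 215.1429 and q = 3790/7 ≈ 541.4286.

215.14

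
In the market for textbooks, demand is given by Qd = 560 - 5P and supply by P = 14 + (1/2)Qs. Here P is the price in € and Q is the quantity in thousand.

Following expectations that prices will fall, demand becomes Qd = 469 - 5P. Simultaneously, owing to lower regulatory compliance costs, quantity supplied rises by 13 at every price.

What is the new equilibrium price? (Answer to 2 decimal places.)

69.14

Before the shock: 560 - 5P = 2P - 28 ⇒ 588 = 7P ⇒ P = 84, Q = 140.
With the change applied: demand Qd = 469 - 5P, supply Qs = 2P - 15.
Setting them equal: 469 - 5P = 2P - 15 → 484 = 7P, so P = 484/7 ≈ 69.1429 and Q = 863/7 ≈ 123.2857.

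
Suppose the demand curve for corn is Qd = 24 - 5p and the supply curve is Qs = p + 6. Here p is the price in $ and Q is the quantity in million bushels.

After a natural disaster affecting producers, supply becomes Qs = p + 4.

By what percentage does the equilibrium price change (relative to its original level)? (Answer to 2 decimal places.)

Initially, 24 - 5p = p + 6, so 18 = 6p and p = 3, Q = 9.
The new curves are Qd = 24 - 5p (demand) and Qs = p + 4 (supply).
New equilibrium: 24 - 5p = p + 4 ⇒ 20 = 6p ⇒ p = 10/3 ≈ 3.3333, Q = 22/3 ≈ 7.3333.
%Δp = (3.3333 − 3) / 3 × 100 = +11.11%.

+11.11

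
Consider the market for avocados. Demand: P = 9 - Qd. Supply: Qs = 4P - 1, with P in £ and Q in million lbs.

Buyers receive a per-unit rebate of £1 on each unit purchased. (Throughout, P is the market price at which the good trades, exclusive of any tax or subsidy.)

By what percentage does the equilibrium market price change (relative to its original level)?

+10

Solve the original market: 9 - P = 4P - 1, hence P = 2 and Q = 7.
Since buyers' out-of-pocket price is the market price minus the rebate, the effective demand curve becomes Qd = 10 - P.
Clearing the new market: 10 - P = 4P - 1, so P = 2.2 and Q = 7.8.
%ΔP = (2.2 − 2) / 2 × 100 = +10%.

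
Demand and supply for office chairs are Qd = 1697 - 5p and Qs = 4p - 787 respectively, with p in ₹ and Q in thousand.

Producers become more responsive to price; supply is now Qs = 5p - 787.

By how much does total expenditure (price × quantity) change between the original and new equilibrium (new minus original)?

Original equilibrium: 1697 - 5p = 4p - 787 gives 2484 = 9p, so p = 276 and Q = 317.
The shock moves the curves to Qd = 1697 - 5p and Qs = 5p - 787.
New equilibrium: 1697 - 5p = 5p - 787 ⇒ 2484 = 10p ⇒ p = 248.4, Q = 455.
Expenditure moves from 276×317 = 87492 to 248.4×455 = 113022; change = +25530.

+25530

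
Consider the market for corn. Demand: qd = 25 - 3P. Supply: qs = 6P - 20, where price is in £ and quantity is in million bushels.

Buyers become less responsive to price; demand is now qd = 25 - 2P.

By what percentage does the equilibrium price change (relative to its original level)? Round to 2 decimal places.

+12.50

Initially, 25 - 3P = 6P - 20, so 45 = 9P and P = 5, q = 10.
The new curves are qd = 25 - 2P (demand) and qs = 6P - 20 (supply).
Setting them equal: 25 - 2P = 6P - 20 → 45 = 8P, so P = 5.625 and q = 13.75.
%ΔP = (5.625 − 5) / 5 × 100 = +12.50%.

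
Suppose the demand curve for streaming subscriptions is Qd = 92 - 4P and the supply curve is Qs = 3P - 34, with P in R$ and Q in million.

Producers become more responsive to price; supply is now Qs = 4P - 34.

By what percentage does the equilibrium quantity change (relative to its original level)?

+45

Solve the original market: 92 - 4P = 3P - 34, hence P = 18 and Q = 20.
With the change applied: demand Qd = 92 - 4P, supply Qs = 4P - 34.
Equate the new curves: 92 - 4P = 4P - 34, giving 126 = 8P, P = 15.75, Q = 29.
%ΔQ = (29 − 20) / 20 × 100 = +45%.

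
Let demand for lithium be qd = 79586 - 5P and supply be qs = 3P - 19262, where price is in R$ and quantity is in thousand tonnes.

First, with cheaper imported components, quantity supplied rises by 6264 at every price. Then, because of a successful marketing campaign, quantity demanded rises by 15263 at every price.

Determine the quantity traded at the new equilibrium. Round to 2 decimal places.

27444.63

Solve the original market: 79586 - 5P = 3P - 19262, hence P = 12356 and q = 17806.
With the change applied: demand qd = 94849 - 5P, supply qs = 3P - 12998.
Setting them equal: 94849 - 5P = 3P - 12998 → 107847 = 8P, so P = 13480.875 and q = 27444.625.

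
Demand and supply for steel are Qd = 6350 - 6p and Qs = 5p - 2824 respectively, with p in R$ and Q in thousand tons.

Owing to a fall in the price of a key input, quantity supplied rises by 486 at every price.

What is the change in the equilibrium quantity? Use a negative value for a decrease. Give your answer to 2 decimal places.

+265.09

Initially, 6350 - 6p = 5p - 2824, so 9174 = 11p and p = 834, Q = 1346.
The shock moves the curves to Qd = 6350 - 6p and Qs = 5p - 2338.
Clearing the new market: 6350 - 6p = 5p - 2338, so p = 8688/11 ≈ 789.8182 and Q = 17722/11 ≈ 1611.0909.
ΔQ = 1611.0909 − 1346 = +265.09.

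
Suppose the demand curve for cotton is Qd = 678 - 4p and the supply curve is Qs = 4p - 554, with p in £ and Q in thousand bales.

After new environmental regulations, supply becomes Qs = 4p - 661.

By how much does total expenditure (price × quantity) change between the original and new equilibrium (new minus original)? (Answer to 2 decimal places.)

-8125.31

Initially, 678 - 4p = 4p - 554, so 1232 = 8p and p = 154, Q = 62.
With the change applied: demand Qd = 678 - 4p, supply Qs = 4p - 661.
Setting them equal: 678 - 4p = 4p - 661 → 1339 = 8p, so p = 167.375 and Q = 8.5.
Expenditure moves from 154×62 = 9548 to 167.375×8.5 = 1422.6875; change = -8125.31.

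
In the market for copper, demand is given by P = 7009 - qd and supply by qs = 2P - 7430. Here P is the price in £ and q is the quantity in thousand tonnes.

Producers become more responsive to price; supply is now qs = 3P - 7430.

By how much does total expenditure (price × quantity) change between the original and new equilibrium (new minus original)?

Before the shock: 7009 - P = 2P - 7430 ⇒ 14439 = 3P ⇒ P = 4813, q = 2196.
The shock moves the curves to qd = 7009 - P and qs = 3P - 7430.
Clearing the new market: 7009 - P = 3P - 7430, so P = 3609.75 and q = 3399.25.
Expenditure moves from 4813×2196 = 10569348 to 3609.75×3399.25 = 12270442.6875; change = +1701094.6875.

+1701094.6875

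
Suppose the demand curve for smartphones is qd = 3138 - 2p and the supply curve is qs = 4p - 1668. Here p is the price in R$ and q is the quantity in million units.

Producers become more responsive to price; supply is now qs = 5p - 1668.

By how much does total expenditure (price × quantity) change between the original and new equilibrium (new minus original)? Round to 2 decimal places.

Before the shock: 3138 - 2p = 4p - 1668 ⇒ 4806 = 6p ⇒ p = 801, q = 1536.
After the shift, demand is qd = 3138 - 2p and supply is qs = 5p - 1668.
New equilibrium: 3138 - 2p = 5p - 1668 ⇒ 4806 = 7p ⇒ p = 4806/7 ≈ 686.5714, q = 12354/7 ≈ 1764.8571.
Expenditure moves from 801×1536 = 1230336 to 686.5714×1764.8571 = 1211700.4898; change = -18635.51.

-18635.51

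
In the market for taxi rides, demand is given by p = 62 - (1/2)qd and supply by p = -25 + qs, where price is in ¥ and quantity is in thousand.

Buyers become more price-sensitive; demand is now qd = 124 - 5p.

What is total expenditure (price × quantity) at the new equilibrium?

Initially, 124 - 2p = p + 25, so 99 = 3p and p = 33, q = 58.
The shock moves the curves to qd = 124 - 5p and qs = p + 25.
Equate the new curves: 124 - 5p = p + 25, giving 99 = 6p, p = 16.5, q = 41.5.
New expenditure = 16.5 × 41.5 = 684.75.

684.75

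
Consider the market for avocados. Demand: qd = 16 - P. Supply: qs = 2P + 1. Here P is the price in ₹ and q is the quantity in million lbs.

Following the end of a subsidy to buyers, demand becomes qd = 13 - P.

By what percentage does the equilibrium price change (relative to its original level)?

Solve the original market: 16 - P = 2P + 1, hence P = 5 and q = 11.
With the change applied: demand qd = 13 - P, supply qs = 2P + 1.
New equilibrium: 13 - P = 2P + 1 ⇒ 12 = 3P ⇒ P = 4, q = 9.
%ΔP = (4 − 5) / 5 × 100 = -20%.

-20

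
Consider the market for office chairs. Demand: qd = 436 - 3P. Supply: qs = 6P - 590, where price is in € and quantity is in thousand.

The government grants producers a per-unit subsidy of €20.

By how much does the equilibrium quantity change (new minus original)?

Original equilibrium: 436 - 3P = 6P - 590 gives 1026 = 9P, so P = 114 and q = 94.
Since sellers receive the price plus the subsidy, the effective supply curve becomes qs = 6P - 470.
Equate the new curves: 436 - 3P = 6P - 470, giving 906 = 9P, P = 302/3 ≈ 100.6667, q = 134.
Δq = 134 − 94 = +40.

+40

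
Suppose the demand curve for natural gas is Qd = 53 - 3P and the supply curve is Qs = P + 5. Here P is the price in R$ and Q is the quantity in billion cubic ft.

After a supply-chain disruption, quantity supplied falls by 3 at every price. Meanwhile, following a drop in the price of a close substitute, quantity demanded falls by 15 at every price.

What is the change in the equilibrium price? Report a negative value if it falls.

-3

Solve the original market: 53 - 3P = P + 5, hence P = 12 and Q = 17.
The new curves are Qd = 38 - 3P (demand) and Qs = P + 2 (supply).
New equilibrium: 38 - 3P = P + 2 ⇒ 36 = 4P ⇒ P = 9, Q = 11.
ΔP = 9 − 12 = -3.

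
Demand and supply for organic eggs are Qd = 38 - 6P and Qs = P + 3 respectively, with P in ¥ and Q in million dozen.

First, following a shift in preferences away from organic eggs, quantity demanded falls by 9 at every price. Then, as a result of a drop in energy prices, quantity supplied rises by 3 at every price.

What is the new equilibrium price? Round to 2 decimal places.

Original equilibrium: 38 - 6P = P + 3 gives 35 = 7P, so P = 5 and Q = 8.
With the change applied: demand Qd = 29 - 6P, supply Qs = P + 6.
Clearing the new market: 29 - 6P = P + 6, so P = 23/7 ≈ 3.2857 and Q = 65/7 ≈ 9.2857.

3.29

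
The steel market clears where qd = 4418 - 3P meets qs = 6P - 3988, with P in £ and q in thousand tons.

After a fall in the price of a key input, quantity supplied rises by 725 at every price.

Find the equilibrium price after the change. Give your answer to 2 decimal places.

853.44

Initially, 4418 - 3P = 6P - 3988, so 8406 = 9P and P = 934, q = 1616.
With the change applied: demand qd = 4418 - 3P, supply qs = 6P - 3263.
Equate the new curves: 4418 - 3P = 6P - 3263, giving 7681 = 9P, P = 7681/9 ≈ 853.4444, q = 5573/3 ≈ 1857.6667.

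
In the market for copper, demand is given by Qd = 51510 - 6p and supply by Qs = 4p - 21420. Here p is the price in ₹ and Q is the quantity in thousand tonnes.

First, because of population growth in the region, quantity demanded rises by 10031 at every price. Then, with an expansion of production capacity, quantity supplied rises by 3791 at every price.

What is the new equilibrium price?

Before the shock: 51510 - 6p = 4p - 21420 ⇒ 72930 = 10p ⇒ p = 7293, Q = 7752.
The new curves are Qd = 61541 - 6p (demand) and Qs = 4p - 17629 (supply).
Setting them equal: 61541 - 6p = 4p - 17629 → 79170 = 10p, so p = 7917 and Q = 14039.

7917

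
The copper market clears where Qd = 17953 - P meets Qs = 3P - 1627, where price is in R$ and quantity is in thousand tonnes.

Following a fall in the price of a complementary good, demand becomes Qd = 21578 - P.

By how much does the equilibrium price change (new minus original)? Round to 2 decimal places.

+906.25

Initially, 17953 - P = 3P - 1627, so 19580 = 4P and P = 4895, Q = 13058.
With the change applied: demand Qd = 21578 - P, supply Qs = 3P - 1627.
Setting them equal: 21578 - P = 3P - 1627 → 23205 = 4P, so P = 5801.25 and Q = 15776.75.
ΔP = 5801.25 − 4895 = +906.25.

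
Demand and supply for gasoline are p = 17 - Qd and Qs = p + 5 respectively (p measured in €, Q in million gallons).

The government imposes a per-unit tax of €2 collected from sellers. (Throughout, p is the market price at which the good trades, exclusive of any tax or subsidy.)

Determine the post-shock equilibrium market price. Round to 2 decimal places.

Solve the original market: 17 - p = p + 5, hence p = 6 and Q = 11.
Since sellers keep the price net of the tax, the effective supply curve becomes Qs = p + 3.
Setting them equal: 17 - p = p + 3 → 14 = 2p, so p = 7 and Q = 10.

7.00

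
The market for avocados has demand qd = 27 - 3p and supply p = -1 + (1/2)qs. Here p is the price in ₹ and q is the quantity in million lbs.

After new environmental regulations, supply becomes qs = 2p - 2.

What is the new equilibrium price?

Original equilibrium: 27 - 3p = 2p + 2 gives 25 = 5p, so p = 5 and q = 12.
The shock moves the curves to qd = 27 - 3p and qs = 2p - 2.
Setting them equal: 27 - 3p = 2p - 2 → 29 = 5p, so p = 5.8 and q = 9.6.

5.8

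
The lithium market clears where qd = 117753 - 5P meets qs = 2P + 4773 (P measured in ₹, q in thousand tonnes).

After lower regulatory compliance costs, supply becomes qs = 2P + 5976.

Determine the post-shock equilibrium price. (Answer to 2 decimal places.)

15968.14

Original equilibrium: 117753 - 5P = 2P + 4773 gives 112980 = 7P, so P = 16140 and q = 37053.
With the change applied: demand qd = 117753 - 5P, supply qs = 2P + 5976.
Equate the new curves: 117753 - 5P = 2P + 5976, giving 111777 = 7P, P = 111777/7 ≈ 15968.1429, q = 265386/7 ≈ 37912.2857.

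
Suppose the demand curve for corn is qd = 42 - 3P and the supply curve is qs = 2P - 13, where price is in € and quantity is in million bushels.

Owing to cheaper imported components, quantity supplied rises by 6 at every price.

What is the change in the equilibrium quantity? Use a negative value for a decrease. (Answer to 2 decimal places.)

Initially, 42 - 3P = 2P - 13, so 55 = 5P and P = 11, q = 9.
The new curves are qd = 42 - 3P (demand) and qs = 2P - 7 (supply).
Equate the new curves: 42 - 3P = 2P - 7, giving 49 = 5P, P = 9.8, q = 12.6.
Δq = 12.6 − 9 = +3.60.

+3.60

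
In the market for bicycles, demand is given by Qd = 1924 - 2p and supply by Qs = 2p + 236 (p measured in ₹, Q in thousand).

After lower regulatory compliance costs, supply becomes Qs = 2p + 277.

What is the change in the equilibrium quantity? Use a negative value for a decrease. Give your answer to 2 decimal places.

+20.50

Solve the original market: 1924 - 2p = 2p + 236, hence p = 422 and Q = 1080.
With the change applied: demand Qd = 1924 - 2p, supply Qs = 2p + 277.
Clearing the new market: 1924 - 2p = 2p + 277, so p = 411.75 and Q = 1100.5.
ΔQ = 1100.5 − 1080 = +20.50.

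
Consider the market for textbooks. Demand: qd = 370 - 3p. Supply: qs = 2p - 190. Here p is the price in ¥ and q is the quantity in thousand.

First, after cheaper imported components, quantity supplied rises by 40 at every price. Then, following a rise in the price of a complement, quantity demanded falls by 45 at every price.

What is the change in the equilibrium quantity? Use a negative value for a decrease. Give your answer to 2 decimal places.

Original equilibrium: 370 - 3p = 2p - 190 gives 560 = 5p, so p = 112 and q = 34.
With the change applied: demand qd = 325 - 3p, supply qs = 2p - 150.
Setting them equal: 325 - 3p = 2p - 150 → 475 = 5p, so p = 95 and q = 40.
Δq = 40 − 34 = +6.00.

+6.00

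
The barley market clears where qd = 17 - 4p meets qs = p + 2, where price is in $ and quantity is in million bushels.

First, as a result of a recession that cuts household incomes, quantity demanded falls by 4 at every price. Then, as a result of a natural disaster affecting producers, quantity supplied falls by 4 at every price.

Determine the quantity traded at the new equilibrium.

1

Initially, 17 - 4p = p + 2, so 15 = 5p and p = 3, q = 5.
The new curves are qd = 13 - 4p (demand) and qs = p - 2 (supply).
Clearing the new market: 13 - 4p = p - 2, so p = 3 and q = 1.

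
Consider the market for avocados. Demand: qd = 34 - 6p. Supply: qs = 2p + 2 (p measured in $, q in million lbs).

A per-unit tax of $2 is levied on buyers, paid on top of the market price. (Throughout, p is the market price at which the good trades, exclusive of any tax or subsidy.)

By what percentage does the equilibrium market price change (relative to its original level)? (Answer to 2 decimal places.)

Initially, 34 - 6p = 2p + 2, so 32 = 8p and p = 4, q = 10.
Since buyers pay the price plus the tax, the effective demand curve becomes qd = 22 - 6p.
Equate the new curves: 22 - 6p = 2p + 2, giving 20 = 8p, p = 2.5, q = 7.
%Δp = (2.5 − 4) / 4 × 100 = -37.50%.

-37.50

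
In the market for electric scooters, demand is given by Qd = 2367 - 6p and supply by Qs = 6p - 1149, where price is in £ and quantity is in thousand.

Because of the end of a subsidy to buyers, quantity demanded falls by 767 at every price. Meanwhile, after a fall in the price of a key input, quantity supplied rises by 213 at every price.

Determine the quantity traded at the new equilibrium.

Solve the original market: 2367 - 6p = 6p - 1149, hence p = 293 and Q = 609.
The new curves are Qd = 1600 - 6p (demand) and Qs = 6p - 936 (supply).
Clearing the new market: 1600 - 6p = 6p - 936, so p = 634/3 ≈ 211.3333 and Q = 332.

332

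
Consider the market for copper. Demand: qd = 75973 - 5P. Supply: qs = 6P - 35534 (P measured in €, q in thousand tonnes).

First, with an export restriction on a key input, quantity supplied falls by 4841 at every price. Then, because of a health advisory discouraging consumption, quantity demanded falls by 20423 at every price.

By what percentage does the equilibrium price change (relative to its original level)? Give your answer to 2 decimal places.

-13.97

Original equilibrium: 75973 - 5P = 6P - 35534 gives 111507 = 11P, so P = 10137 and q = 25288.
The shock moves the curves to qd = 55550 - 5P and qs = 6P - 40375.
Setting them equal: 55550 - 5P = 6P - 40375 → 95925 = 11P, so P = 95925/11 ≈ 8720.4545 and q = 131425/11 ≈ 11947.7273.
%ΔP = (8720.4545 − 10137) / 10137 × 100 = -13.97%.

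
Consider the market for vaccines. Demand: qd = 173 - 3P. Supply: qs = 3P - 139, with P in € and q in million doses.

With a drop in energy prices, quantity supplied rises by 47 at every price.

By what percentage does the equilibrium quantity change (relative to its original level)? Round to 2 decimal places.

+138.24

Solve the original market: 173 - 3P = 3P - 139, hence P = 52 and q = 17.
The new curves are qd = 173 - 3P (demand) and qs = 3P - 92 (supply).
Clearing the new market: 173 - 3P = 3P - 92, so P = 265/6 ≈ 44.1667 and q = 40.5.
%Δq = (40.5 − 17) / 17 × 100 = +138.24%.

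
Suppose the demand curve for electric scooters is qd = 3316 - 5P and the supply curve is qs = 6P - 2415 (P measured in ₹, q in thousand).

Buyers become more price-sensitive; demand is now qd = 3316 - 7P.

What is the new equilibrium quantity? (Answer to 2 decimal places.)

Solve the original market: 3316 - 5P = 6P - 2415, hence P = 521 and q = 711.
The new curves are qd = 3316 - 7P (demand) and qs = 6P - 2415 (supply).
Setting them equal: 3316 - 7P = 6P - 2415 → 5731 = 13P, so P = 5731/13 ≈ 440.8462 and q = 2991/13 ≈ 230.0769.

230.08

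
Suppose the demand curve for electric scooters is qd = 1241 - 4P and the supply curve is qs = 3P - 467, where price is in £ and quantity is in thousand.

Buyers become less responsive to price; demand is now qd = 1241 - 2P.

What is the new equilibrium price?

Solve the original market: 1241 - 4P = 3P - 467, hence P = 244 and q = 265.
After the shift, demand is qd = 1241 - 2P and supply is qs = 3P - 467.
New equilibrium: 1241 - 2P = 3P - 467 ⇒ 1708 = 5P ⇒ P = 341.6, q = 557.8.

341.6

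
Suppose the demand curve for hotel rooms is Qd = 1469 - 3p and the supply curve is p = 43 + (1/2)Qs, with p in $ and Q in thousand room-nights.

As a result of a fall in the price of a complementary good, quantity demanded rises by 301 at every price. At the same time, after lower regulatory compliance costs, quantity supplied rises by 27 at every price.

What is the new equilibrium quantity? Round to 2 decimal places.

672.60

Original equilibrium: 1469 - 3p = 2p - 86 gives 1555 = 5p, so p = 311 and Q = 536.
With the change applied: demand Qd = 1770 - 3p, supply Qs = 2p - 59.
New equilibrium: 1770 - 3p = 2p - 59 ⇒ 1829 = 5p ⇒ p = 365.8, Q = 672.6.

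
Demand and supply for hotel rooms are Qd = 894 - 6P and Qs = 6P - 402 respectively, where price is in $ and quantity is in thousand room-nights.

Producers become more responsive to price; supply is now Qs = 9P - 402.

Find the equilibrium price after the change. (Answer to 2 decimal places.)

Before the shock: 894 - 6P = 6P - 402 ⇒ 1296 = 12P ⇒ P = 108, Q = 246.
With the change applied: demand Qd = 894 - 6P, supply Qs = 9P - 402.
Setting them equal: 894 - 6P = 9P - 402 → 1296 = 15P, so P = 86.4 and Q = 375.6.

86.40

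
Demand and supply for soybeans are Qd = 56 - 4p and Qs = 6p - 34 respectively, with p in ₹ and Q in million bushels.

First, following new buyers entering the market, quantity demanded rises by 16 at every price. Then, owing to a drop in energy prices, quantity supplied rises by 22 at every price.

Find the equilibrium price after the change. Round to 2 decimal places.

Before the shock: 56 - 4p = 6p - 34 ⇒ 90 = 10p ⇒ p = 9, Q = 20.
The shock moves the curves to Qd = 72 - 4p and Qs = 6p - 12.
Clearing the new market: 72 - 4p = 6p - 12, so p = 8.4 and Q = 38.4.

8.40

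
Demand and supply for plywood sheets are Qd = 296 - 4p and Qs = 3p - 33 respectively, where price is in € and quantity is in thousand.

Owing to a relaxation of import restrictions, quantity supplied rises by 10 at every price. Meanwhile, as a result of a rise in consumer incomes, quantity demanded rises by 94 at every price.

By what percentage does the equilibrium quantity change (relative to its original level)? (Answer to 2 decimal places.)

Original equilibrium: 296 - 4p = 3p - 33 gives 329 = 7p, so p = 47 and Q = 108.
After the shift, demand is Qd = 390 - 4p and supply is Qs = 3p - 23.
New equilibrium: 390 - 4p = 3p - 23 ⇒ 413 = 7p ⇒ p = 59, Q = 154.
%ΔQ = (154 − 108) / 108 × 100 = +42.59%.

+42.59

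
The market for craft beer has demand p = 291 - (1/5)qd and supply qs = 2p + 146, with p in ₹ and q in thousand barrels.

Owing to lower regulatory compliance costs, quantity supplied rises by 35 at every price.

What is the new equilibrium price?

182

Solve the original market: 1455 - 5p = 2p + 146, hence p = 187 and q = 520.
After the shift, demand is qd = 1455 - 5p and supply is qs = 2p + 181.
Setting them equal: 1455 - 5p = 2p + 181 → 1274 = 7p, so p = 182 and q = 545.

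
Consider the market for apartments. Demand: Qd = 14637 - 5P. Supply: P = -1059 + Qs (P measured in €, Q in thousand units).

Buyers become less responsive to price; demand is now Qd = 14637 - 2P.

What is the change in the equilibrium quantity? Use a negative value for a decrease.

Initially, 14637 - 5P = P + 1059, so 13578 = 6P and P = 2263, Q = 3322.
The new curves are Qd = 14637 - 2P (demand) and Qs = P + 1059 (supply).
New equilibrium: 14637 - 2P = P + 1059 ⇒ 13578 = 3P ⇒ P = 4526, Q = 5585.
ΔQ = 5585 − 3322 = +2263.

+2263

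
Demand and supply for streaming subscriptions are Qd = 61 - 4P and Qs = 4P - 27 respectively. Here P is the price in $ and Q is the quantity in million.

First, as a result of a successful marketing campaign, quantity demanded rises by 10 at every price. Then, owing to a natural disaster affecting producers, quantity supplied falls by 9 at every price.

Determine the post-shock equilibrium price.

13.375

Initially, 61 - 4P = 4P - 27, so 88 = 8P and P = 11, Q = 17.
The shock moves the curves to Qd = 71 - 4P and Qs = 4P - 36.
New equilibrium: 71 - 4P = 4P - 36 ⇒ 107 = 8P ⇒ P = 13.375, Q = 17.5.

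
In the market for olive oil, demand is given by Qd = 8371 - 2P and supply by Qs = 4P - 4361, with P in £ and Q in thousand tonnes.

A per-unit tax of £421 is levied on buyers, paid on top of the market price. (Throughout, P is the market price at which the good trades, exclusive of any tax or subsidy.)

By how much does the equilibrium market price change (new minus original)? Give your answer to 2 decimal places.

Solve the original market: 8371 - 2P = 4P - 4361, hence P = 2122 and Q = 4127.
Since buyers pay the price plus the tax, the effective demand curve becomes Qd = 7529 - 2P.
Equate the new curves: 7529 - 2P = 4P - 4361, giving 11890 = 6P, P = 5945/3 ≈ 1981.6667, Q = 10697/3 ≈ 3565.6667.
ΔP = 1981.6667 − 2122 = -140.33.

-140.33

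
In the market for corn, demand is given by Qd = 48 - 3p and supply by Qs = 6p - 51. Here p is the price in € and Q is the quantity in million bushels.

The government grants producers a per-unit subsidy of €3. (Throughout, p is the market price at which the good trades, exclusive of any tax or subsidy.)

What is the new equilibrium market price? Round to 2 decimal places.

9.00

Solve the original market: 48 - 3p = 6p - 51, hence p = 11 and Q = 15.
Since sellers receive the price plus the subsidy, the effective supply curve becomes Qs = 6p - 33.
New equilibrium: 48 - 3p = 6p - 33 ⇒ 81 = 9p ⇒ p = 9, Q = 21.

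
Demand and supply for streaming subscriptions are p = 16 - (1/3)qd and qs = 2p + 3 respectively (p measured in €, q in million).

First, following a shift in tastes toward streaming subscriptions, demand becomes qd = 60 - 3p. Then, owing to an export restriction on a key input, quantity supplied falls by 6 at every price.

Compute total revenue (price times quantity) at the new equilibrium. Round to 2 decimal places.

279.72

Original equilibrium: 48 - 3p = 2p + 3 gives 45 = 5p, so p = 9 and q = 21.
With the change applied: demand qd = 60 - 3p, supply qs = 2p - 3.
Equate the new curves: 60 - 3p = 2p - 3, giving 63 = 5p, p = 12.6, q = 22.2.
New expenditure = 12.6 × 22.2 = 279.72.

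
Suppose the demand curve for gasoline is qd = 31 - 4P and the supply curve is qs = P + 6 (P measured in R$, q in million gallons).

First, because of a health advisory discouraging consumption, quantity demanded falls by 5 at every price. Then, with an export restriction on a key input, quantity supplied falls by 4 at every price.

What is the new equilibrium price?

4.8

Original equilibrium: 31 - 4P = P + 6 gives 25 = 5P, so P = 5 and q = 11.
After the shift, demand is qd = 26 - 4P and supply is qs = P + 2.
Setting them equal: 26 - 4P = P + 2 → 24 = 5P, so P = 4.8 and q = 6.8.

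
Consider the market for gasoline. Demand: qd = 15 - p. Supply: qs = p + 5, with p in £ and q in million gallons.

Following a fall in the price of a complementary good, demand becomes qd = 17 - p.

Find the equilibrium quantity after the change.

Before the shock: 15 - p = p + 5 ⇒ 10 = 2p ⇒ p = 5, q = 10.
The shock moves the curves to qd = 17 - p and qs = p + 5.
Clearing the new market: 17 - p = p + 5, so p = 6 and q = 11.

11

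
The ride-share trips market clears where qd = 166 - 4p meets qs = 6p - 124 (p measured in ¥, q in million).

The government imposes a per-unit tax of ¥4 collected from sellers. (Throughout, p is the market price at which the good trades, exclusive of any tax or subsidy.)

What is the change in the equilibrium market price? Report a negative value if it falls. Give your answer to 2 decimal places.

+2.40

Before the shock: 166 - 4p = 6p - 124 ⇒ 290 = 10p ⇒ p = 29, q = 50.
Since sellers keep the price net of the tax, the effective supply curve becomes qs = 6p - 148.
Setting them equal: 166 - 4p = 6p - 148 → 314 = 10p, so p = 31.4 and q = 40.4.
Δp = 31.4 − 29 = +2.40.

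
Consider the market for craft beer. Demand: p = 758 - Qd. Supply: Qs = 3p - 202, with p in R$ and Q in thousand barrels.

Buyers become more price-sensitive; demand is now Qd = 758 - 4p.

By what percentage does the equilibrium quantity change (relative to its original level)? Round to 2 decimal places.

-59.57

Original equilibrium: 758 - p = 3p - 202 gives 960 = 4p, so p = 240 and Q = 518.
With the change applied: demand Qd = 758 - 4p, supply Qs = 3p - 202.
Setting them equal: 758 - 4p = 3p - 202 → 960 = 7p, so p = 960/7 ≈ 137.1429 and Q = 1466/7 ≈ 209.4286.
%ΔQ = (209.4286 − 518) / 518 × 100 = -59.57%.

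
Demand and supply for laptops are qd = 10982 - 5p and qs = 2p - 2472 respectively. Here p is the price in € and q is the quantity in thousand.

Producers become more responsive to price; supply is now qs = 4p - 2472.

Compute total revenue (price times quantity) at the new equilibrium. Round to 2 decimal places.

Initially, 10982 - 5p = 2p - 2472, so 13454 = 7p and p = 1922, q = 1372.
The new curves are qd = 10982 - 5p (demand) and qs = 4p - 2472 (supply).
Clearing the new market: 10982 - 5p = 4p - 2472, so p = 13454/9 ≈ 1494.8889 and q = 31568/9 ≈ 3507.5556.
New expenditure = 1494.8889 × 3507.5556 = 5243405.83.

5243405.83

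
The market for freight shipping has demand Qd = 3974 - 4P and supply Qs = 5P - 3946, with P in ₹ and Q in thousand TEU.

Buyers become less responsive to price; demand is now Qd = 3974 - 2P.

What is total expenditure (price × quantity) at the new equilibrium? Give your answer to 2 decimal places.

1936035.92

Initially, 3974 - 4P = 5P - 3946, so 7920 = 9P and P = 880, Q = 454.
The new curves are Qd = 3974 - 2P (demand) and Qs = 5P - 3946 (supply).
Clearing the new market: 3974 - 2P = 5P - 3946, so P = 7920/7 ≈ 1131.4286 and Q = 11978/7 ≈ 1711.1429.
New expenditure = 1131.4286 × 1711.1429 = 1936035.92.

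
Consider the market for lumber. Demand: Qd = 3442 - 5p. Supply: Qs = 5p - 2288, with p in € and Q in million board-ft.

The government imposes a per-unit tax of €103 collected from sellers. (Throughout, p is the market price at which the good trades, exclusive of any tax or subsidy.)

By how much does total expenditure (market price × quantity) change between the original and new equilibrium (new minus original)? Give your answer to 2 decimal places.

Before the shock: 3442 - 5p = 5p - 2288 ⇒ 5730 = 10p ⇒ p = 573, Q = 577.
Since sellers keep the price net of the tax, the effective supply curve becomes Qs = 5p - 2803.
Clearing the new market: 3442 - 5p = 5p - 2803, so p = 624.5 and Q = 319.5.
Expenditure moves from 573×577 = 330621 to 624.5×319.5 = 199527.75; change = -131093.25.

-131093.25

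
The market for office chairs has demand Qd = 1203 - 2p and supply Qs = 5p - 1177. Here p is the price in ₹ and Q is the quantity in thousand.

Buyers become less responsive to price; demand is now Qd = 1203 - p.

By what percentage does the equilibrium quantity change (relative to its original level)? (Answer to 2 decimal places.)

Solve the original market: 1203 - 2p = 5p - 1177, hence p = 340 and Q = 523.
The shock moves the curves to Qd = 1203 - p and Qs = 5p - 1177.
Clearing the new market: 1203 - p = 5p - 1177, so p = 1190/3 ≈ 396.6667 and Q = 2419/3 ≈ 806.3333.
%ΔQ = (806.3333 − 523) / 523 × 100 = +54.17%.

+54.17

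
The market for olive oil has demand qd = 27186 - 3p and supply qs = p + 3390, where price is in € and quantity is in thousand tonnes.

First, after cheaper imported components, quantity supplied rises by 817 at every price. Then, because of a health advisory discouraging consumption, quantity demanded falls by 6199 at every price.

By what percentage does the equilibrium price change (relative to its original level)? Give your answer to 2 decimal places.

-29.48

Initially, 27186 - 3p = p + 3390, so 23796 = 4p and p = 5949, q = 9339.
The new curves are qd = 20987 - 3p (demand) and qs = p + 4207 (supply).
New equilibrium: 20987 - 3p = p + 4207 ⇒ 16780 = 4p ⇒ p = 4195, q = 8402.
%Δp = (4195 − 5949) / 5949 × 100 = -29.48%.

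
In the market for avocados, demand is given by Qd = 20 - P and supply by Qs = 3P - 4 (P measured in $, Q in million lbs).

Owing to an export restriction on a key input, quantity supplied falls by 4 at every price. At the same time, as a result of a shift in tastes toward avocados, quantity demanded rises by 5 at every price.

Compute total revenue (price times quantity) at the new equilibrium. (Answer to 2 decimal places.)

138.19

Original equilibrium: 20 - P = 3P - 4 gives 24 = 4P, so P = 6 and Q = 14.
After the shift, demand is Qd = 25 - P and supply is Qs = 3P - 8.
Equate the new curves: 25 - P = 3P - 8, giving 33 = 4P, P = 8.25, Q = 16.75.
New expenditure = 8.25 × 16.75 = 138.19.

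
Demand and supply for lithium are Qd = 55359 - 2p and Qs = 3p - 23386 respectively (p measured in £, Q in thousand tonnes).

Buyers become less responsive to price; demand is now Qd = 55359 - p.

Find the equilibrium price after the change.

19686.25

Original equilibrium: 55359 - 2p = 3p - 23386 gives 78745 = 5p, so p = 15749 and Q = 23861.
After the shift, demand is Qd = 55359 - p and supply is Qs = 3p - 23386.
Setting them equal: 55359 - p = 3p - 23386 → 78745 = 4p, so p = 19686.25 and Q = 35672.75.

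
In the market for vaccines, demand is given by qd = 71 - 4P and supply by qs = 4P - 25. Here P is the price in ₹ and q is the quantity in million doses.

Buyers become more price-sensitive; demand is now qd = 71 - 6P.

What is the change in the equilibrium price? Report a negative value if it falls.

-2.4

Initially, 71 - 4P = 4P - 25, so 96 = 8P and P = 12, q = 23.
After the shift, demand is qd = 71 - 6P and supply is qs = 4P - 25.
Setting them equal: 71 - 6P = 4P - 25 → 96 = 10P, so P = 9.6 and q = 13.4.
ΔP = 9.6 − 12 = -2.4.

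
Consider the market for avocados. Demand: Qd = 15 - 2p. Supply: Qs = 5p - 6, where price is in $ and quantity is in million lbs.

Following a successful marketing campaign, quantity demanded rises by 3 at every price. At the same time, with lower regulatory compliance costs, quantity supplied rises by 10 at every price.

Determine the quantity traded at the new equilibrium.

14

Solve the original market: 15 - 2p = 5p - 6, hence p = 3 and Q = 9.
The new curves are Qd = 18 - 2p (demand) and Qs = 5p + 4 (supply).
New equilibrium: 18 - 2p = 5p + 4 ⇒ 14 = 7p ⇒ p = 2, Q = 14.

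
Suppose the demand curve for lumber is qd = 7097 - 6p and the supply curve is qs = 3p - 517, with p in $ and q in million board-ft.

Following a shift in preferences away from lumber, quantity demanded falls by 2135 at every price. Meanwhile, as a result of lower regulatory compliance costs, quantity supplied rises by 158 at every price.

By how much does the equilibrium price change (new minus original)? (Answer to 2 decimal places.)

-254.78

Initially, 7097 - 6p = 3p - 517, so 7614 = 9p and p = 846, q = 2021.
With the change applied: demand qd = 4962 - 6p, supply qs = 3p - 359.
Setting them equal: 4962 - 6p = 3p - 359 → 5321 = 9p, so p = 5321/9 ≈ 591.2222 and q = 4244/3 ≈ 1414.6667.
Δp = 591.2222 − 846 = -254.78.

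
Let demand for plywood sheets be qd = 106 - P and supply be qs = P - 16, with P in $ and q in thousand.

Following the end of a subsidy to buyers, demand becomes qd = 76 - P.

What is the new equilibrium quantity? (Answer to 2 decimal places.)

30.00

Initially, 106 - P = P - 16, so 122 = 2P and P = 61, q = 45.
With the change applied: demand qd = 76 - P, supply qs = P - 16.
Equate the new curves: 76 - P = P - 16, giving 92 = 2P, P = 46, q = 30.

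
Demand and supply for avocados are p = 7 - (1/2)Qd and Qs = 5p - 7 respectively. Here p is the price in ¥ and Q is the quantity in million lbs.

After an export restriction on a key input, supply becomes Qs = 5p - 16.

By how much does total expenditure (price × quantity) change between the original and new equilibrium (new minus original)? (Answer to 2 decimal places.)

-0.73

Original equilibrium: 14 - 2p = 5p - 7 gives 21 = 7p, so p = 3 and Q = 8.
The shock moves the curves to Qd = 14 - 2p and Qs = 5p - 16.
Clearing the new market: 14 - 2p = 5p - 16, so p = 30/7 ≈ 4.2857 and Q = 38/7 ≈ 5.4286.
Expenditure moves from 3×8 = 24 to 4.2857×5.4286 = 23.2653; change = -0.73.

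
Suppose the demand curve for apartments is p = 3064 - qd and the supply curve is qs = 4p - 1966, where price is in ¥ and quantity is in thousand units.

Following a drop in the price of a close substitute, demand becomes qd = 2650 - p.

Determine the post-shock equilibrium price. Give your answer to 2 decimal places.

Original equilibrium: 3064 - p = 4p - 1966 gives 5030 = 5p, so p = 1006 and q = 2058.
The shock moves the curves to qd = 2650 - p and qs = 4p - 1966.
Clearing the new market: 2650 - p = 4p - 1966, so p = 923.2 and q = 1726.8.

923.20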